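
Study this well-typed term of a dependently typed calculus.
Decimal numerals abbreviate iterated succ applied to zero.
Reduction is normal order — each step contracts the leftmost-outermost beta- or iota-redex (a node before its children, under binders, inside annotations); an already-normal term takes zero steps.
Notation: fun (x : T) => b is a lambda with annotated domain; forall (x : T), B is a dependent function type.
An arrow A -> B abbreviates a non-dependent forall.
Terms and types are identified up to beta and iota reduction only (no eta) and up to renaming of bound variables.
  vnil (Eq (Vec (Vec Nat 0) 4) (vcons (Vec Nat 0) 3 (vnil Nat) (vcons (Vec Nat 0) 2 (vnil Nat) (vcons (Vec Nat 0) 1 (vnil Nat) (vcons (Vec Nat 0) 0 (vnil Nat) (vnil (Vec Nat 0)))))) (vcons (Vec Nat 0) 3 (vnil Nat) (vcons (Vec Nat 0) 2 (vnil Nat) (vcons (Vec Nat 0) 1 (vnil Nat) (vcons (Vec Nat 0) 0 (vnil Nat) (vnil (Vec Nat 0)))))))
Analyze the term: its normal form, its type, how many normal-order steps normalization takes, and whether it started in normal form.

normal form:
  vnil (Eq (Vec (Vec Nat 0) 4) (vcons (Vec Nat 0) 3 (vnil Nat) (vcons (Vec Nat 0) 2 (vnil Nat) (vcons (Vec Nat 0) 1 (vnil Nat) (vcons (Vec Nat 0) 0 (vnil Nat) (vnil (Vec Nat 0)))))) (vcons (Vec Nat 0) 3 (vnil Nat) (vcons (Vec Nat 0) 2 (vnil Nat) (vcons (Vec Nat 0) 1 (vnil Nat) (vcons (Vec Nat 0) 0 (vnil Nat) (vnil (Vec Nat 0)))))))
the term's type:
  Vec (Eq (Vec (Vec Nat 0) 4) (vcons (Vec Nat 0) 3 (vnil Nat) (vcons (Vec Nat 0) 2 (vnil Nat) (vcons (Vec Nat 0) 1 (vnil Nat) (vcons (Vec Nat 0) 0 (vnil Nat) (vnil (Vec Nat 0)))))) (vcons (Vec Nat 0) 3 (vnil Nat) (vcons (Vec Nat 0) 2 (vnil Nat) (vcons (Vec Nat 0) 1 (vnil Nat) (vcons (Vec Nat 0) 0 (vnil Nat) (vnil (Vec Nat 0))))))) 0
normal-order step count: 0
already normal: yes


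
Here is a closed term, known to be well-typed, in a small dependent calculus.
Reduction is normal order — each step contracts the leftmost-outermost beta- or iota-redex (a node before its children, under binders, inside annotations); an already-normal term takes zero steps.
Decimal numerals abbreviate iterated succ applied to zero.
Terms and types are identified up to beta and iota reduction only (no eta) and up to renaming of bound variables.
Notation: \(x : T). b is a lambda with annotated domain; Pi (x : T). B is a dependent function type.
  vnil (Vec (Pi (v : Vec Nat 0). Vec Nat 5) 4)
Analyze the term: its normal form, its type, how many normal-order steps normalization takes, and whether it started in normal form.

reduced normal form:
  vnil (Vec (Pi (v : Vec Nat 0). Vec Nat 5) 4)
inferred type:
  Vec (Vec (Pi (v : Vec Nat 0). Vec Nat 5) 4) 0
steps to reach normal form (normal order): 0
started in normal form: yes


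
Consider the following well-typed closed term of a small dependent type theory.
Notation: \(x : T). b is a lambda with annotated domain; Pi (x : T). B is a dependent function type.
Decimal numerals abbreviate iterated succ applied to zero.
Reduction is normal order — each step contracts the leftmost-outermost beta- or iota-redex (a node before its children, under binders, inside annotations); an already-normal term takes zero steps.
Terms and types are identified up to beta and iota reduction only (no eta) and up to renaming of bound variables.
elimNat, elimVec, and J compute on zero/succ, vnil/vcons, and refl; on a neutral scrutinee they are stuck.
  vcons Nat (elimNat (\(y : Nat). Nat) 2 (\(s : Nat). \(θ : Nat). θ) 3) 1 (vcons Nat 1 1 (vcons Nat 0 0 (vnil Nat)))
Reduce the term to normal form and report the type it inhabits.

reduced normal form:
  vcons Nat 2 1 (vcons Nat 1 1 (vcons Nat 0 0 (vnil Nat)))
inferred type:
  Vec Nat 3


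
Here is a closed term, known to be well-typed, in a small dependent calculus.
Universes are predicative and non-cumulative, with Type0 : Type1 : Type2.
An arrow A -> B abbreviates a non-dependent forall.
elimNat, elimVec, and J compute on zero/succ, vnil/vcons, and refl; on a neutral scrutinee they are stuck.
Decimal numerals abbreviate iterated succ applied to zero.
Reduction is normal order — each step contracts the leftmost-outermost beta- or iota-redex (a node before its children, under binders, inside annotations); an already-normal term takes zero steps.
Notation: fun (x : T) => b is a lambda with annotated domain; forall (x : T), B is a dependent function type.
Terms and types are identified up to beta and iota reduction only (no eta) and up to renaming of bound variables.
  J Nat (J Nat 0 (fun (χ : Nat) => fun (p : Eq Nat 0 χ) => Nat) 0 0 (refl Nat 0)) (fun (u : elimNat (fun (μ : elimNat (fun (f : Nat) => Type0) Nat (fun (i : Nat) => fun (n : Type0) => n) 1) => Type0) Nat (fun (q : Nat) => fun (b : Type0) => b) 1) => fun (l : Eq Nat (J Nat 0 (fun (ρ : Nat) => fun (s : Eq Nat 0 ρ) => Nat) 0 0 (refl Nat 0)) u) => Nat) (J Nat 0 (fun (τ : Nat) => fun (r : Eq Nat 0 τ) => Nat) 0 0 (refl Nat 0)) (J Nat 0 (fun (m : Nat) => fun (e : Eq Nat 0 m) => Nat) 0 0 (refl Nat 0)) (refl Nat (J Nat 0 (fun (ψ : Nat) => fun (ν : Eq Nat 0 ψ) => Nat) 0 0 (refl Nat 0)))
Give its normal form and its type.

reduced normal form:
  0
the term's type:
  Nat
observation: reduction starts at a J iota-redex, and 2 normal-order steps reach the normal form.


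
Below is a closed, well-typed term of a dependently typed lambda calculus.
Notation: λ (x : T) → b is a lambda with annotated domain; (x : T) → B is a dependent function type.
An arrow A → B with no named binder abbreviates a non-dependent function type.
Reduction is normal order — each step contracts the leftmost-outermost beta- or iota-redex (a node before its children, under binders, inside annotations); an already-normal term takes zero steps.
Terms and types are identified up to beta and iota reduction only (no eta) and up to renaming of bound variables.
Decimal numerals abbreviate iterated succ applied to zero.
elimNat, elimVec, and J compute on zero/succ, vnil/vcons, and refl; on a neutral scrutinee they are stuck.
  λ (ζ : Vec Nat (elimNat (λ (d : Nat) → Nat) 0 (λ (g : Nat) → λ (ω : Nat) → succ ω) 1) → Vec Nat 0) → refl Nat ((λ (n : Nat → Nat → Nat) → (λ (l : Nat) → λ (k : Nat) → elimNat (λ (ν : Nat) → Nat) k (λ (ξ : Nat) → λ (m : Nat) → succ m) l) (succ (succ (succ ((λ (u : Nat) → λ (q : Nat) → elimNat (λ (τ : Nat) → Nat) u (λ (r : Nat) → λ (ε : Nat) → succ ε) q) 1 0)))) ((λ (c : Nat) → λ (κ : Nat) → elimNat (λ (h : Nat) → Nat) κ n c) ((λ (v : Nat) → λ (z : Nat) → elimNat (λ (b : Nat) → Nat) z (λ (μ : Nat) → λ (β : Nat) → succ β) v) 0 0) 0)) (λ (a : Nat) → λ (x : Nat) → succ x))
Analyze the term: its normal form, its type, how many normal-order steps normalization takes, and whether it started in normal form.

normal form:
  λ (ζ : Vec Nat 1 → Vec Nat 0) → refl Nat 4
the term's type:
  (Vec Nat 1 → Vec Nat 0) → Eq Nat 4 4
normal-order step count: 29
started in normal form: no
first redex: an elimNat iota-redex


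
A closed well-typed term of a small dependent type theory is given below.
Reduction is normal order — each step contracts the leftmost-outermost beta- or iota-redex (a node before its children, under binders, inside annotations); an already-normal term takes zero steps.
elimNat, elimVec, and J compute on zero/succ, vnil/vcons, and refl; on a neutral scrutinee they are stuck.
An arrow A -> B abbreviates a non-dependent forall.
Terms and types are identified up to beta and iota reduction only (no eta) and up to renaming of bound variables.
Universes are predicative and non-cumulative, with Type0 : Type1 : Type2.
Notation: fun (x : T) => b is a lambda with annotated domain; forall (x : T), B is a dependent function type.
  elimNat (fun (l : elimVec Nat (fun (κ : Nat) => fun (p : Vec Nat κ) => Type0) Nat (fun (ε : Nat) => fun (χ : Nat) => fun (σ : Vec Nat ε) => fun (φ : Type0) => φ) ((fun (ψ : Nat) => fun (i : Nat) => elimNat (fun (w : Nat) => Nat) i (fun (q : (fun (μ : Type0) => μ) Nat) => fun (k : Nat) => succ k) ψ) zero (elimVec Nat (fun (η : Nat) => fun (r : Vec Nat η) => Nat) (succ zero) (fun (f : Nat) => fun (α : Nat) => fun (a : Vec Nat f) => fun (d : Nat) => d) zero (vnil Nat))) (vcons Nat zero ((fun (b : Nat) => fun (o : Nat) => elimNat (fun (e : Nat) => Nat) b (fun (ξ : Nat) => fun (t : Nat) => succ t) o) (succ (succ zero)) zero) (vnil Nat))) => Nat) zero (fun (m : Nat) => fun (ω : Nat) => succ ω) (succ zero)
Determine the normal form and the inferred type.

resulting normal form:
  succ zero
type:
  Nat
observation: the leftmost-outermost redex is an elimNat iota-redex, and normalization takes 4 steps.


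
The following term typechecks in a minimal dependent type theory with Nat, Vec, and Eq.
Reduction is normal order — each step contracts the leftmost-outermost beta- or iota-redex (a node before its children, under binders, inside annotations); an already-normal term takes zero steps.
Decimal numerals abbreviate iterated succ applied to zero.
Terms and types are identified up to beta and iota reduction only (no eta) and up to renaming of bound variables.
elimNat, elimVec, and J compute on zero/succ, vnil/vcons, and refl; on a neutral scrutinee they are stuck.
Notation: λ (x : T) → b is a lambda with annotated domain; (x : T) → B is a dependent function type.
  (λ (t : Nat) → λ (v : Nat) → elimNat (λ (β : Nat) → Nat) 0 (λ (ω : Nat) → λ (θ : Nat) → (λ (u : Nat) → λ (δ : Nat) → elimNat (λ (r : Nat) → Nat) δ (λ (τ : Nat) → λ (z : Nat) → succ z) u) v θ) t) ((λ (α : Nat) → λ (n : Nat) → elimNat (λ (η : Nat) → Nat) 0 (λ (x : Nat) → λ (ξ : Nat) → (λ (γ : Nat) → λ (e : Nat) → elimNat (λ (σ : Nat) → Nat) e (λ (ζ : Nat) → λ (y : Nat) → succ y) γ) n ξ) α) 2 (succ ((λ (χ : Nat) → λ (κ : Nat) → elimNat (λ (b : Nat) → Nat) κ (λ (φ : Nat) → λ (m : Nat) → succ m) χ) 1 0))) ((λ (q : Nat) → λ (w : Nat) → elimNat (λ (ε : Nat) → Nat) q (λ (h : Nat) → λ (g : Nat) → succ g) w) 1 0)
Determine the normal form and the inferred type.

resulting normal form:
  4
the term's type:
  Nat
observation: the term reaches its normal form after 63 normal-order steps.


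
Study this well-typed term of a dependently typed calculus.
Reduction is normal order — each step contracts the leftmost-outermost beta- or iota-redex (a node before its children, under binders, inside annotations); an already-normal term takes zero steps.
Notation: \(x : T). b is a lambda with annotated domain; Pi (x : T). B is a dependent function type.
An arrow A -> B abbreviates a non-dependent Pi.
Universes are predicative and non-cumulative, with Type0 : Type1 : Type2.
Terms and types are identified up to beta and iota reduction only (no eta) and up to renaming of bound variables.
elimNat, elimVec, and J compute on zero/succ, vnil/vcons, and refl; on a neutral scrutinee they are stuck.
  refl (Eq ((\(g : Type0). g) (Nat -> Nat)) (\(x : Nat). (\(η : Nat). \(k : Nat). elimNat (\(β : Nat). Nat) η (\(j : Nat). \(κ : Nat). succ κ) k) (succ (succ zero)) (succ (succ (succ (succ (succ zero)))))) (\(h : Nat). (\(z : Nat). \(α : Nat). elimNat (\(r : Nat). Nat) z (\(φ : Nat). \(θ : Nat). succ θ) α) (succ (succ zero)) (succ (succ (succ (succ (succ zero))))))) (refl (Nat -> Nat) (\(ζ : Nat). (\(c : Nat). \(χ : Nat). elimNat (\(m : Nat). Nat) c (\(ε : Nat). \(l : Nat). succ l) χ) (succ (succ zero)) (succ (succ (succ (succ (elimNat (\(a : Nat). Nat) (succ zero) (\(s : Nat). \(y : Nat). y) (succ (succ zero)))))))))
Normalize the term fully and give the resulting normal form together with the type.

normal form:
  refl (Eq (Nat -> Nat) (\(g : Nat). succ (succ (succ (succ (succ (succ (succ zero))))))) (\(x : Nat). succ (succ (succ (succ (succ (succ (succ zero)))))))) (refl (Nat -> Nat) (\(η : Nat). succ (succ (succ (succ (succ (succ (succ zero))))))))
the term's type:
  Eq (Eq (Nat -> Nat) (\(g : Nat). succ (succ (succ (succ (succ (succ (succ zero))))))) (\(x : Nat). succ (succ (succ (succ (succ (succ (succ zero)))))))) (refl (Nat -> Nat) (\(η : Nat). succ (succ (succ (succ (succ (succ (succ zero)))))))) (refl (Nat -> Nat) (\(k : Nat). succ (succ (succ (succ (succ (succ (succ zero))))))))
observation: the term reaches its normal form after 62 normal-order steps.


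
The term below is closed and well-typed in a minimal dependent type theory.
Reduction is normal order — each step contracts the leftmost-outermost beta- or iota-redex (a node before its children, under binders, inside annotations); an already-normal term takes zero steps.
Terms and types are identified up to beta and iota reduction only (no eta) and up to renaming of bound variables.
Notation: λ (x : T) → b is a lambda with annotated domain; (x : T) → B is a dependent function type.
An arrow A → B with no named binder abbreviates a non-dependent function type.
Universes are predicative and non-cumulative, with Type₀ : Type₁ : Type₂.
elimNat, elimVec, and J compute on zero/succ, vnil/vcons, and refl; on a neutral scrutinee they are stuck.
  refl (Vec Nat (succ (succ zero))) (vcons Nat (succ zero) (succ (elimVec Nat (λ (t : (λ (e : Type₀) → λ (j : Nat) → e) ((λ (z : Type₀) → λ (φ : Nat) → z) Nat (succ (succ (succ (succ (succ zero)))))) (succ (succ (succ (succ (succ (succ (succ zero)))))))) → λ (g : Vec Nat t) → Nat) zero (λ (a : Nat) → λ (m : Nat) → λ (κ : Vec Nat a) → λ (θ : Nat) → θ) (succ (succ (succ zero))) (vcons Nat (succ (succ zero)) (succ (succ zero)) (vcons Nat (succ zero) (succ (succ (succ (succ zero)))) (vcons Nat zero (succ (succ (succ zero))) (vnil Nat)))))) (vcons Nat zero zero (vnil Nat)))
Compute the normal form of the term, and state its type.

normal form:
  refl (Vec Nat (succ (succ zero))) (vcons Nat (succ zero) (succ zero) (vcons Nat zero zero (vnil Nat)))
inferred type:
  Eq (Vec Nat (succ (succ zero))) (vcons Nat (succ zero) (succ zero) (vcons Nat zero zero (vnil Nat))) (vcons Nat (succ zero) (succ zero) (vcons Nat zero zero (vnil Nat)))
observation: 16 normal-order steps normalize the term, beginning with an elimVec iota-redex.


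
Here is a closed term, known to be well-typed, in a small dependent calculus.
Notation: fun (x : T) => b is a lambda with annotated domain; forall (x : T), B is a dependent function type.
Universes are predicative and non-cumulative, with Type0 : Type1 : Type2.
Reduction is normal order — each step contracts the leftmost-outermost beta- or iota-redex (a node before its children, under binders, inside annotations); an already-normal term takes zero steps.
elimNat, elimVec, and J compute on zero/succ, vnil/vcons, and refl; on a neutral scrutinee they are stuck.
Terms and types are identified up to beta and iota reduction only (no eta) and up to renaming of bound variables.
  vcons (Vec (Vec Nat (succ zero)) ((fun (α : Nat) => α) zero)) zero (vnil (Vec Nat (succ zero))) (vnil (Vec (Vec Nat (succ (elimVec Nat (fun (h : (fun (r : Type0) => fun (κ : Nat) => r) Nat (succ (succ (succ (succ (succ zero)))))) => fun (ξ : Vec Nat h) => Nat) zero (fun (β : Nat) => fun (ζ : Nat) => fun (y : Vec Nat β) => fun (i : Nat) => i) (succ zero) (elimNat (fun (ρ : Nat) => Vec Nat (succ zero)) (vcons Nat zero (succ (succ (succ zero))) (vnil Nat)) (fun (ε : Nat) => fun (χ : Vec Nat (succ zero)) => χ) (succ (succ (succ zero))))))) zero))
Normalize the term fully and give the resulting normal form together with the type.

normal form:
  vcons (Vec (Vec Nat (succ zero)) zero) zero (vnil (Vec Nat (succ zero))) (vnil (Vec (Vec Nat (succ zero)) zero))
type:
  Vec (Vec (Vec Nat (succ zero)) zero) (succ zero)


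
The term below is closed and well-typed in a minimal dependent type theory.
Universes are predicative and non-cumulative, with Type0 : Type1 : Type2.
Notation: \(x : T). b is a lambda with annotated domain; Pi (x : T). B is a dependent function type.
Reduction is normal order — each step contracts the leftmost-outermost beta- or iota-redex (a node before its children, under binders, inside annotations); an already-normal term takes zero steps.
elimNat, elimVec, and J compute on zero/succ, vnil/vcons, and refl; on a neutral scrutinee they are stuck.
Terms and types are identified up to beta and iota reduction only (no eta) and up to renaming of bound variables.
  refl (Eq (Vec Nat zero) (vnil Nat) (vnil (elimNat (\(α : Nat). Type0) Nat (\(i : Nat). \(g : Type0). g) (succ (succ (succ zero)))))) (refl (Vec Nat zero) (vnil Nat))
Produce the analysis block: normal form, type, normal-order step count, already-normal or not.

resulting normal form:
  refl (Eq (Vec Nat zero) (vnil Nat) (vnil Nat)) (refl (Vec Nat zero) (vnil Nat))
inferred type:
  Eq (Eq (Vec Nat zero) (vnil Nat) (vnil Nat)) (refl (Vec Nat zero) (vnil Nat)) (refl (Vec Nat zero) (vnil Nat))
steps to reach normal form (normal order): 10
term was already normal: no
first contracted redex: an elimNat iota-redex


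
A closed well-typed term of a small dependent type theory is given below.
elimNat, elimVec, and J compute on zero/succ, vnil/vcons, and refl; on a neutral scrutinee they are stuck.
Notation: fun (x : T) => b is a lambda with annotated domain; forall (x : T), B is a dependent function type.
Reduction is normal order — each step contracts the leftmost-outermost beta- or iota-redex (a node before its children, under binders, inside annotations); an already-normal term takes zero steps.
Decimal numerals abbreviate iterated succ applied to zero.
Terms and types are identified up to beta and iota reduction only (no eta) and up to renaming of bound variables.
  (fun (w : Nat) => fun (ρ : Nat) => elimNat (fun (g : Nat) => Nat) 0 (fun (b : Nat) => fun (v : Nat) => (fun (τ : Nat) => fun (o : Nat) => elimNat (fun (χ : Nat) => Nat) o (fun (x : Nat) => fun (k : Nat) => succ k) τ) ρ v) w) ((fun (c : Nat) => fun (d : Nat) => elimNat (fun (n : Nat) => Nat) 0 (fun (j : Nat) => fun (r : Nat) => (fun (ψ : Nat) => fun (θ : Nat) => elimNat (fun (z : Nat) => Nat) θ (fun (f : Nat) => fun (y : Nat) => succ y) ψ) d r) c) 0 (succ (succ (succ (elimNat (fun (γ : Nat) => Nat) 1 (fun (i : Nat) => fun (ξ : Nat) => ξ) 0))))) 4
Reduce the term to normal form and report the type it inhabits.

reduced normal form:
  0
type:
  Nat
observation: the leftmost-outermost redex is a beta-redex, and normalization takes 21 steps.


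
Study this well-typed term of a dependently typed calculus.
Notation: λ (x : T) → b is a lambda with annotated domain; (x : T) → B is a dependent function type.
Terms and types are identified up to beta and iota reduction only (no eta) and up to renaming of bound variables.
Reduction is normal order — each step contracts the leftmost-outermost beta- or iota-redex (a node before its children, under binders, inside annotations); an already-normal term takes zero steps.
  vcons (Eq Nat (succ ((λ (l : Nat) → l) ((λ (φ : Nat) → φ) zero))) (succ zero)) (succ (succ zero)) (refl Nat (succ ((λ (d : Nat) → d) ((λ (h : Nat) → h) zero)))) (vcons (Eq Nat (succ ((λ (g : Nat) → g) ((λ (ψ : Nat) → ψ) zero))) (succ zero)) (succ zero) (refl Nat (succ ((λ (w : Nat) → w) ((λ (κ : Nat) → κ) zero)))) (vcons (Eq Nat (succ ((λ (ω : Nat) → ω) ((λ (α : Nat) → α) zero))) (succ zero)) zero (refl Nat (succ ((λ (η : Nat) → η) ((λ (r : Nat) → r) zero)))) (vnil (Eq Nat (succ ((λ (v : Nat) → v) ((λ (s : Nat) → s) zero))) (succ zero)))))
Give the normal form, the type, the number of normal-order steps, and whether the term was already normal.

reduced normal form:
  vcons (Eq Nat (succ zero) (succ zero)) (succ (succ zero)) (refl Nat (succ zero)) (vcons (Eq Nat (succ zero) (succ zero)) (succ zero) (refl Nat (succ zero)) (vcons (Eq Nat (succ zero) (succ zero)) zero (refl Nat (succ zero)) (vnil (Eq Nat (succ zero) (succ zero)))))
type:
  Vec (Eq Nat (succ zero) (succ zero)) (succ (succ (succ zero)))
reduction steps (normal order): 14
term was already normal: no
first contracted redex: a beta-redex


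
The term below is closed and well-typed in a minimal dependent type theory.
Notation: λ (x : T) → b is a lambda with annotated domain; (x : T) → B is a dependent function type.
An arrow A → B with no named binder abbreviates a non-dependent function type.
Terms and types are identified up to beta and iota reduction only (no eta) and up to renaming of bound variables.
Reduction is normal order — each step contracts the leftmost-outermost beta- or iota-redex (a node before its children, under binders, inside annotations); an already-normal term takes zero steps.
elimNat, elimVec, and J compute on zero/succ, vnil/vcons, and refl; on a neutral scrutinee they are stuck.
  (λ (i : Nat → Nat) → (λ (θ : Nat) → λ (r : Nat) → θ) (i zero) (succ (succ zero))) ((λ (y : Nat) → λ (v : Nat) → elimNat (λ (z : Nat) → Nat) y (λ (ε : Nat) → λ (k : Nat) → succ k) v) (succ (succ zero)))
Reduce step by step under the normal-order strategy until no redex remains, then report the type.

normal-order reduction:
  (λ (i : Nat → Nat) → (λ (θ : Nat) → λ (r : Nat) → θ) (i zero) (succ (succ zero))) ((λ (y : Nat) → λ (v : Nat) → elimNat (λ (z : Nat) → Nat) y (λ (ε : Nat) → λ (k : Nat) → succ k) v) (succ (succ zero)))
  ~> (λ (i : Nat) → λ (θ : Nat) → i) ((λ (r : Nat) → λ (y : Nat) → elimNat (λ (v : Nat) → Nat) r (λ (z : Nat) → λ (ε : Nat) → succ ε) y) (succ (succ zero)) zero) (succ (succ zero))
  ~> (λ (i : Nat) → (λ (θ : Nat) → λ (r : Nat) → elimNat (λ (y : Nat) → Nat) θ (λ (v : Nat) → λ (z : Nat) → succ z) r) (succ (succ zero)) zero) (succ (succ zero))
  ~> (λ (i : Nat) → λ (θ : Nat) → elimNat (λ (r : Nat) → Nat) i (λ (y : Nat) → λ (v : Nat) → succ v) θ) (succ (succ zero)) zero
  ~> (λ (i : Nat) → elimNat (λ (θ : Nat) → Nat) (succ (succ zero)) (λ (r : Nat) → λ (y : Nat) → succ y) i) zero
  ~> elimNat (λ (i : Nat) → Nat) (succ (succ zero)) (λ (θ : Nat) → λ (r : Nat) → succ r) zero
  ~> succ (succ zero)
type:
  Nat


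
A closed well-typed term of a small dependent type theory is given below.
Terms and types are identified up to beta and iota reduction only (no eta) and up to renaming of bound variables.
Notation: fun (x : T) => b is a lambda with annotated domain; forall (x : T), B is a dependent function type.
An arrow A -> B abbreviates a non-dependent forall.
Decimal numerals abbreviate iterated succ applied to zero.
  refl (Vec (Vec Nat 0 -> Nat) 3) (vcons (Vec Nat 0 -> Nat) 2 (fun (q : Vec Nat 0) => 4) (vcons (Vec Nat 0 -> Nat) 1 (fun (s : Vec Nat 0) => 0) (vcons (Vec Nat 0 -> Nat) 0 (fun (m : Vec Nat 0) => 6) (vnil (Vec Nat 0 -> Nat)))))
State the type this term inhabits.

type:
  Eq (Vec (Vec Nat 0 -> Nat) 3) (vcons (Vec Nat 0 -> Nat) 2 (fun (q : Vec Nat 0) => 4) (vcons (Vec Nat 0 -> Nat) 1 (fun (s : Vec Nat 0) => 0) (vcons (Vec Nat 0 -> Nat) 0 (fun (m : Vec Nat 0) => 6) (vnil (Vec Nat 0 -> Nat))))) (vcons (Vec Nat 0 -> Nat) 2 (fun (i : Vec Nat 0) => 4) (vcons (Vec Nat 0 -> Nat) 1 (fun (ζ : Vec Nat 0) => 0) (vcons (Vec Nat 0 -> Nat) 0 (fun (h : Vec Nat 0) => 6) (vnil (Vec Nat 0 -> Nat)))))


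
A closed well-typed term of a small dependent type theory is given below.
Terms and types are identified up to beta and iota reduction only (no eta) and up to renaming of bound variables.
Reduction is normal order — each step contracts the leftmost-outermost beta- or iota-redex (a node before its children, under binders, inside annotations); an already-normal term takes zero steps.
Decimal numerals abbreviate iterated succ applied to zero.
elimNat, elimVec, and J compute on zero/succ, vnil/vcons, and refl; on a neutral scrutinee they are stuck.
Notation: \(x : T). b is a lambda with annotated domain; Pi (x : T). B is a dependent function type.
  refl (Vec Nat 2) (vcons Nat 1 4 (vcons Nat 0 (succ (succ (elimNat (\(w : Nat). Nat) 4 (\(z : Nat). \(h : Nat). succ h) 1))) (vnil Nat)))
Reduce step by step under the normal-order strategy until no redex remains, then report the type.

normal-order reduction sequence:
  refl (Vec Nat 2) (vcons Nat 1 4 (vcons Nat 0 (succ (succ (elimNat (\(w : Nat). Nat) 4 (\(z : Nat). \(h : Nat). succ h) 1))) (vnil Nat)))
  ~> refl (Vec Nat 2) (vcons Nat 1 4 (vcons Nat 0 (succ (succ ((\(w : Nat). \(z : Nat). succ z) 0 (elimNat (\(h : Nat). Nat) 4 (\(χ : Nat). \(o : Nat). succ o) 0)))) (vnil Nat)))
  ~> refl (Vec Nat 2) (vcons Nat 1 4 (vcons Nat 0 (succ (succ ((\(w : Nat). succ w) (elimNat (\(z : Nat). Nat) 4 (\(h : Nat). \(χ : Nat). succ χ) 0)))) (vnil Nat)))
  ~> refl (Vec Nat 2) (vcons Nat 1 4 (vcons Nat 0 (succ (succ (succ (elimNat (\(w : Nat). Nat) 4 (\(z : Nat). \(h : Nat). succ h) 0)))) (vnil Nat)))
  ~> refl (Vec Nat 2) (vcons Nat 1 4 (vcons Nat 0 7 (vnil Nat)))
type:
  Eq (Vec Nat 2) (vcons Nat 1 4 (vcons Nat 0 7 (vnil Nat))) (vcons Nat 1 4 (vcons Nat 0 7 (vnil Nat)))


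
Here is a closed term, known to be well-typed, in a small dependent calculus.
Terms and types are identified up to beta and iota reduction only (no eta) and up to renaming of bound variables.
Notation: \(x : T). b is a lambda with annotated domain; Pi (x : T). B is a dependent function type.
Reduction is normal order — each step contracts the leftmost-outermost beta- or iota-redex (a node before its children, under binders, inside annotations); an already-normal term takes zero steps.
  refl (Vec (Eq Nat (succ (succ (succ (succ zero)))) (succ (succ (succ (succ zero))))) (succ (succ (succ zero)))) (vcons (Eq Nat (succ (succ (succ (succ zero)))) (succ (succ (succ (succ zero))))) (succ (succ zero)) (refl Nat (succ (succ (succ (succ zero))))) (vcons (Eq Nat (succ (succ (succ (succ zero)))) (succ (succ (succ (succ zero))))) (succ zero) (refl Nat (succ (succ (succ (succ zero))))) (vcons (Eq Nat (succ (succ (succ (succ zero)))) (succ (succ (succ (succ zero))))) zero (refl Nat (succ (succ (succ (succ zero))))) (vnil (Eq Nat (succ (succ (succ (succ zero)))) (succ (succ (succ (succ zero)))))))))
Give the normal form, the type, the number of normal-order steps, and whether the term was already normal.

reduced normal form:
  refl (Vec (Eq Nat (succ (succ (succ (succ zero)))) (succ (succ (succ (succ zero))))) (succ (succ (succ zero)))) (vcons (Eq Nat (succ (succ (succ (succ zero)))) (succ (succ (succ (succ zero))))) (succ (succ zero)) (refl Nat (succ (succ (succ (succ zero))))) (vcons (Eq Nat (succ (succ (succ (succ zero)))) (succ (succ (succ (succ zero))))) (succ zero) (refl Nat (succ (succ (succ (succ zero))))) (vcons (Eq Nat (succ (succ (succ (succ zero)))) (succ (succ (succ (succ zero))))) zero (refl Nat (succ (succ (succ (succ zero))))) (vnil (Eq Nat (succ (succ (succ (succ zero)))) (succ (succ (succ (succ zero)))))))))
type:
  Eq (Vec (Eq Nat (succ (succ (succ (succ zero)))) (succ (succ (succ (succ zero))))) (succ (succ (succ zero)))) (vcons (Eq Nat (succ (succ (succ (succ zero)))) (succ (succ (succ (succ zero))))) (succ (succ zero)) (refl Nat (succ (succ (succ (succ zero))))) (vcons (Eq Nat (succ (succ (succ (succ zero)))) (succ (succ (succ (succ zero))))) (succ zero) (refl Nat (succ (succ (succ (succ zero))))) (vcons (Eq Nat (succ (succ (succ (succ zero)))) (succ (succ (succ (succ zero))))) zero (refl Nat (succ (succ (succ (succ zero))))) (vnil (Eq Nat (succ (succ (succ (succ zero)))) (succ (succ (succ (succ zero))))))))) (vcons (Eq Nat (succ (succ (succ (succ zero)))) (succ (succ (succ (succ zero))))) (succ (succ zero)) (refl Nat (succ (succ (succ (succ zero))))) (vcons (Eq Nat (succ (succ (succ (succ zero)))) (succ (succ (succ (succ zero))))) (succ zero) (refl Nat (succ (succ (succ (succ zero))))) (vcons (Eq Nat (succ (succ (succ (succ zero)))) (succ (succ (succ (succ zero))))) zero (refl Nat (succ (succ (succ (succ zero))))) (vnil (Eq Nat (succ (succ (succ (succ zero)))) (succ (succ (succ (succ zero)))))))))
steps to reach normal form (normal order): 0
already normal: yes


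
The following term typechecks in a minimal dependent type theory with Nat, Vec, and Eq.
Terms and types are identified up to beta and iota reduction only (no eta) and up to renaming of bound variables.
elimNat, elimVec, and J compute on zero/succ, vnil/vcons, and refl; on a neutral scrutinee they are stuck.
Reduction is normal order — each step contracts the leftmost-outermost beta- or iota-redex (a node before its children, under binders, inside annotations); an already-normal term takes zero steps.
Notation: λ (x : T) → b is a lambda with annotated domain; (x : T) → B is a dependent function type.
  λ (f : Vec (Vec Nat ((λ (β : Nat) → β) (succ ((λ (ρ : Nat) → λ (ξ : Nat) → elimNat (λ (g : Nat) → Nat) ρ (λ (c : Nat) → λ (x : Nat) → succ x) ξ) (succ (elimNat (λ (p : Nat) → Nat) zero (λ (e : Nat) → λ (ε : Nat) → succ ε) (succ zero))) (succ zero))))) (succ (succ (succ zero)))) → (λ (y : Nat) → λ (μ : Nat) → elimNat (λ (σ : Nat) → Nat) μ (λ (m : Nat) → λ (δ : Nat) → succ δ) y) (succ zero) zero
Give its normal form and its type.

reduced normal form:
  λ (f : Vec (Vec Nat (succ (succ (succ (succ zero))))) (succ (succ (succ zero)))) → succ zero
inferred type:
  (f : Vec (Vec Nat (succ (succ (succ (succ zero))))) (succ (succ (succ zero)))) → Nat
observation: 17 normal-order steps normalize the term, beginning with a beta-redex.


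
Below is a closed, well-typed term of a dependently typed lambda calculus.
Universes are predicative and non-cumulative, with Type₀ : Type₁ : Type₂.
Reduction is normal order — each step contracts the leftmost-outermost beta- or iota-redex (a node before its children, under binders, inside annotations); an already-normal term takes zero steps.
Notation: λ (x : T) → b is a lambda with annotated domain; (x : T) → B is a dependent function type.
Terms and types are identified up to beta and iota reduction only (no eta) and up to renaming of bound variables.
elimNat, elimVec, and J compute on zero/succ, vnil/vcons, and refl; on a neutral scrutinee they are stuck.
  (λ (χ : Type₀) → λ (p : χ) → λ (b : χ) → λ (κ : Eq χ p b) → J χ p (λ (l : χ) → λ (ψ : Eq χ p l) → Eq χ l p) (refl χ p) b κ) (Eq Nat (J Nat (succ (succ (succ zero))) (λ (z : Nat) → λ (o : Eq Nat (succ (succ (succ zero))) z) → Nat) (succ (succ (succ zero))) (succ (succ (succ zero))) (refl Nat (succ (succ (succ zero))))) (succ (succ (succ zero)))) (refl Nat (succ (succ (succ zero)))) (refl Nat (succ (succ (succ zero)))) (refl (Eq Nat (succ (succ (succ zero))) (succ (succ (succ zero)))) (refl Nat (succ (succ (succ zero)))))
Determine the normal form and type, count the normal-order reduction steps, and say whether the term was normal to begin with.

normal form:
  refl (Eq Nat (succ (succ (succ zero))) (succ (succ (succ zero)))) (refl Nat (succ (succ (succ zero))))
the term's type:
  Eq (Eq Nat (succ (succ (succ zero))) (succ (succ (succ zero)))) (refl Nat (succ (succ (succ zero)))) (refl Nat (succ (succ (succ zero))))
normal-order step count: 6
started in normal form: no
first contracted redex: a beta-redex


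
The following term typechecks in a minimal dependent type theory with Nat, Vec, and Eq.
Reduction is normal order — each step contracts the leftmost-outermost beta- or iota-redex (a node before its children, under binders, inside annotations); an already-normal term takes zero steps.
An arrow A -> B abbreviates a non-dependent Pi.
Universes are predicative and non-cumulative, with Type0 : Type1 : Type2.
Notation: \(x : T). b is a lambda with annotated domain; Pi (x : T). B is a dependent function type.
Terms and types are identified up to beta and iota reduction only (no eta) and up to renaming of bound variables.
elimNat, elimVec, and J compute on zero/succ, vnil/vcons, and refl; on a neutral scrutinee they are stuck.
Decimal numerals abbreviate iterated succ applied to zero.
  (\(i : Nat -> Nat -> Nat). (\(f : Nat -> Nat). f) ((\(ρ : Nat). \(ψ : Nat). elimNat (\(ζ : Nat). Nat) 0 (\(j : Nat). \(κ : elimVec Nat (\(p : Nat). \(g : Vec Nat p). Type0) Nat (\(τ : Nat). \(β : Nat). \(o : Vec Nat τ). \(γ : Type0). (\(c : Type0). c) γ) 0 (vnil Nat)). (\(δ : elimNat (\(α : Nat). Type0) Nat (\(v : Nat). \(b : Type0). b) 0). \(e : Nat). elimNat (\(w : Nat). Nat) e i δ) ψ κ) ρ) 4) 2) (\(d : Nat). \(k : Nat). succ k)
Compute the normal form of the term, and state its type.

reduced normal form:
  8
inferred type:
  Nat


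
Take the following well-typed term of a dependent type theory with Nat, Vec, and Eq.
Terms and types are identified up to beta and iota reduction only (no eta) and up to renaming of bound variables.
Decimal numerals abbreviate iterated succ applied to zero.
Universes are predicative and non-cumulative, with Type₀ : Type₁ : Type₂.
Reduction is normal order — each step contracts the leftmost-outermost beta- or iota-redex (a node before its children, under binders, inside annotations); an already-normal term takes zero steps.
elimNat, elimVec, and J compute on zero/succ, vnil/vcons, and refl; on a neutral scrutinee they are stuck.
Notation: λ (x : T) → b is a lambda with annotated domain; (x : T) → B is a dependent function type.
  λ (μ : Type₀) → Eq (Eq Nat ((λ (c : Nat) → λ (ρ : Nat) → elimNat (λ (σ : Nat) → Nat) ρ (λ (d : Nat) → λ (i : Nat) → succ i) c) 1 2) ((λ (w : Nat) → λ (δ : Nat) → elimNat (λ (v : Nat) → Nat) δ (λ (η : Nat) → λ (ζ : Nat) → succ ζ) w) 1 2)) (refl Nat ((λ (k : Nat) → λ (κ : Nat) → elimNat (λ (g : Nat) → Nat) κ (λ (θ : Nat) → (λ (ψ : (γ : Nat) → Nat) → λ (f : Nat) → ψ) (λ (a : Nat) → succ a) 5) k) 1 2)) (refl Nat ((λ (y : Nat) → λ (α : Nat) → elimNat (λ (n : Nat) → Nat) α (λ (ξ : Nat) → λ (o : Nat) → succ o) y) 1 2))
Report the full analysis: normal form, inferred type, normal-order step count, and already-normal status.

reduced normal form:
  λ (μ : Type₀) → Eq (Eq Nat 3 3) (refl Nat 3) (refl Nat 3)
inferred type:
  (μ : Type₀) → Type₀
steps to reach normal form (normal order): 26
term was already normal: no
first contracted redex: a beta-redex


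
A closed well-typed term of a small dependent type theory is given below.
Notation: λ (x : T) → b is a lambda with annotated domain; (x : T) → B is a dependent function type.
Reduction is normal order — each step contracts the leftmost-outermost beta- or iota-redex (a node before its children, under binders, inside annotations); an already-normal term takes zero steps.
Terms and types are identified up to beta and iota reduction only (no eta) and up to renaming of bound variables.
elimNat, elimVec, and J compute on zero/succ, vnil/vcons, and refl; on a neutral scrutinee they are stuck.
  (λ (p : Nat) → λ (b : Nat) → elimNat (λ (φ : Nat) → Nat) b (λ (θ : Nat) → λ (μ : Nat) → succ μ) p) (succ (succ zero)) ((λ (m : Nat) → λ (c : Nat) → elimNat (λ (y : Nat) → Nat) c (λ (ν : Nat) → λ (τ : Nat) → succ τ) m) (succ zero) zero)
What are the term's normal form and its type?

normal form:
  succ (succ (succ zero))
inferred type:
  Nat
observation: normalization takes exactly 15 steps under the normal-order strategy.


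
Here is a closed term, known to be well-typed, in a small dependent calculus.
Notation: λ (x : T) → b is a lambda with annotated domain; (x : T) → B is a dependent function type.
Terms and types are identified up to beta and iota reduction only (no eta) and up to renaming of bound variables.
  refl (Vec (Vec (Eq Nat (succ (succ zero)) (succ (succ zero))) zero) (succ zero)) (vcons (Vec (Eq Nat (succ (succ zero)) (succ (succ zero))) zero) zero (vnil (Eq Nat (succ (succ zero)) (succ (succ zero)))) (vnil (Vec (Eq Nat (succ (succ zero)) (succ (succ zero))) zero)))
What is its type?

the term's type:
  Eq (Vec (Vec (Eq Nat (succ (succ zero)) (succ (succ zero))) zero) (succ zero)) (vcons (Vec (Eq Nat (succ (succ zero)) (succ (succ zero))) zero) zero (vnil (Eq Nat (succ (succ zero)) (succ (succ zero)))) (vnil (Vec (Eq Nat (succ (succ zero)) (succ (succ zero))) zero))) (vcons (Vec (Eq Nat (succ (succ zero)) (succ (succ zero))) zero) zero (vnil (Eq Nat (succ (succ zero)) (succ (succ zero)))) (vnil (Vec (Eq Nat (succ (succ zero)) (succ (succ zero))) zero)))


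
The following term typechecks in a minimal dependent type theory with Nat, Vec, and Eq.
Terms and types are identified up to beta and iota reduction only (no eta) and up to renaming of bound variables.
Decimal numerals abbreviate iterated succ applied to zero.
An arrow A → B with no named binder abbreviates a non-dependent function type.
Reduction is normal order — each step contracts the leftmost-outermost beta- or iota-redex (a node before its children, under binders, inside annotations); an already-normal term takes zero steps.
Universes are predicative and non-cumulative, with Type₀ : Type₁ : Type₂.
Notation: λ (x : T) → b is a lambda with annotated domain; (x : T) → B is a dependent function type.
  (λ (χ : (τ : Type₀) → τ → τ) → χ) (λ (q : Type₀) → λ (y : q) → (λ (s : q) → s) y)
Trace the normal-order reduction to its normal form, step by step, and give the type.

reduction (normal order):
  (λ (χ : (τ : Type₀) → τ → τ) → χ) (λ (q : Type₀) → λ (y : q) → (λ (s : q) → s) y)
  ~> λ (χ : Type₀) → λ (τ : χ) → (λ (q : χ) → q) τ
  ~> λ (χ : Type₀) → λ (τ : χ) → τ
type:
  (χ : Type₀) → χ → χ


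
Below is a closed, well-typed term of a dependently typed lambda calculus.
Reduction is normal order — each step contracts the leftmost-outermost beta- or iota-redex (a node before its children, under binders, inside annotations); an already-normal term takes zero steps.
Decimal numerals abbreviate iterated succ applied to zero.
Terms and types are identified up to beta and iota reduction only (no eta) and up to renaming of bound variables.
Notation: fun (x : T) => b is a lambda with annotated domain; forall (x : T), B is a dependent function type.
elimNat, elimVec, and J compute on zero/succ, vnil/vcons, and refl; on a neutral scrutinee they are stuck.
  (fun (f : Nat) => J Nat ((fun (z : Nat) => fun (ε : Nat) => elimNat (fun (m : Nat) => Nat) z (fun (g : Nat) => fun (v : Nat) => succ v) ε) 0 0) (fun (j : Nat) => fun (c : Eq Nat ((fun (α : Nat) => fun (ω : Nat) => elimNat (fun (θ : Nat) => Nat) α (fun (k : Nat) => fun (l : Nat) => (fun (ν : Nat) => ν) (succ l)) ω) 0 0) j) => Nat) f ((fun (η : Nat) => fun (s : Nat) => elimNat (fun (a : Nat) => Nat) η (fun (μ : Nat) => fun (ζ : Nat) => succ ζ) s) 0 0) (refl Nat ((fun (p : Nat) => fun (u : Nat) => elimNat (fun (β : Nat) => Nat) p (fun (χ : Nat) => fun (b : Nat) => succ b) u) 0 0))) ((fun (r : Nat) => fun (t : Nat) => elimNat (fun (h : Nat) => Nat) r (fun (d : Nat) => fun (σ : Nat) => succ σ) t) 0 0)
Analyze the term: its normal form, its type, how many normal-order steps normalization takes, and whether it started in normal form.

normal form:
  0
inferred type:
  Nat
normal-order step count: 5
term was already normal: no
first redex: a beta-redex


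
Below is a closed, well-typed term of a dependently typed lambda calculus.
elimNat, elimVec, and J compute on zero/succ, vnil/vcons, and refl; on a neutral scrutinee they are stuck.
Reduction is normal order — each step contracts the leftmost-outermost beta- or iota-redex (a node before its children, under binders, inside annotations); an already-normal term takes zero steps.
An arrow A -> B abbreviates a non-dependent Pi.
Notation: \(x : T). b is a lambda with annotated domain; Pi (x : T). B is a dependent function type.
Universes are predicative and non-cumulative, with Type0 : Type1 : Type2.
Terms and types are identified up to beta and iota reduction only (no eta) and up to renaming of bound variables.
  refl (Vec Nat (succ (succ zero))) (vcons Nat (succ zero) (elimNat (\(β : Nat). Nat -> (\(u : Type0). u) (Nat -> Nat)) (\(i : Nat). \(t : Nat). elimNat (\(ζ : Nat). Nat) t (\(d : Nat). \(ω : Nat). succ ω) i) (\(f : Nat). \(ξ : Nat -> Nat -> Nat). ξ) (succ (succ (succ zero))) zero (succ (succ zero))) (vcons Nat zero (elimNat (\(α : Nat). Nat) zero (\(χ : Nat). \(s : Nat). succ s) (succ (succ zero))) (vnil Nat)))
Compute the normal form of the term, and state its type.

reduced normal form:
  refl (Vec Nat (succ (succ zero))) (vcons Nat (succ zero) (succ (succ zero)) (vcons Nat zero (succ (succ zero)) (vnil Nat)))
the term's type:
  Eq (Vec Nat (succ (succ zero))) (vcons Nat (succ zero) (succ (succ zero)) (vcons Nat zero (succ (succ zero)) (vnil Nat))) (vcons Nat (succ zero) (succ (succ zero)) (vcons Nat zero (succ (succ zero)) (vnil Nat)))
observation: reduction starts at an elimNat iota-redex, and 20 normal-order steps reach the normal form.
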